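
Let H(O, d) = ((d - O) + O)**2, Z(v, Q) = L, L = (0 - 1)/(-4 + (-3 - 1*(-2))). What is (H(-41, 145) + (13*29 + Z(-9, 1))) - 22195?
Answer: -3964/5 ≈ -792.80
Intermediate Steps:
L = 1/5 (L = -1/(-4 + (-3 + 2)) = -1/(-4 - 1) = -1/(-5) = -1*(-1/5) = 1/5 ≈ 0.20000)
Z(v, Q) = 1/5
H(O, d) = d**2
(H(-41, 145) + (13*29 + Z(-9, 1))) - 22195 = (145**2 + (13*29 + 1/5)) - 22195 = (21025 + (377 + 1/5)) - 22195 = (21025 + 1886/5) - 22195 = 107011/5 - 22195 = -3964/5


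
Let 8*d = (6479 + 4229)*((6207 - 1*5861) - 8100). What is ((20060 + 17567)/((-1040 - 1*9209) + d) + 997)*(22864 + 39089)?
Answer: 641695137866367/10388978 ≈ 6.1767e+7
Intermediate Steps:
d = -10378729 (d = ((6479 + 4229)*((6207 - 1*5861) - 8100))/8 = (10708*((6207 - 5861) - 8100))/8 = (10708*(346 - 8100))/8 = (10708*(-7754))/8 = (⅛)*(-83029832) = -10378729)
((20060 + 17567)/((-1040 - 1*9209) + d) + 997)*(22864 + 39089) = ((20060 + 17567)/((-1040 - 1*9209) - 10378729) + 997)*(22864 + 39089) = (37627/((-1040 - 9209) - 10378729) + 997)*61953 = (37627/(-10249 - 10378729) + 997)*61953 = (37627/(-10388978) + 997)*61953 = (37627*(-1/10388978) + 997)*61953 = (-37627/10388978 + 997)*61953 = (10357773439/10388978)*61953 = 641695137866367/10388978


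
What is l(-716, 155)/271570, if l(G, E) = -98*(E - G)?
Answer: -3283/10445 ≈ -0.31431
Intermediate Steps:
l(G, E) = -98*E + 98*G
l(-716, 155)/271570 = (-98*155 + 98*(-716))/271570 = (-15190 - 70168)*(1/271570) = -85358*1/271570 = -3283/10445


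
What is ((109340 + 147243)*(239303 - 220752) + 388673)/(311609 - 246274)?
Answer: 4760259906/65335 ≈ 72859.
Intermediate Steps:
((109340 + 147243)*(239303 - 220752) + 388673)/(311609 - 246274) = (256583*18551 + 388673)/65335 = (4759871233 + 388673)*(1/65335) = 4760259906*(1/65335) = 4760259906/65335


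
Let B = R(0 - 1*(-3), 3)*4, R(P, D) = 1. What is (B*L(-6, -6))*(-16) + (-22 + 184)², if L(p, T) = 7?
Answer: 25796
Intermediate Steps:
B = 4 (B = 1*4 = 4)
(B*L(-6, -6))*(-16) + (-22 + 184)² = (4*7)*(-16) + (-22 + 184)² = 28*(-16) + 162² = -448 + 26244 = 25796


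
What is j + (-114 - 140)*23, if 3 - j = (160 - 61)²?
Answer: -15640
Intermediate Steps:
j = -9798 (j = 3 - (160 - 61)² = 3 - 1*99² = 3 - 1*9801 = 3 - 9801 = -9798)
j + (-114 - 140)*23 = -9798 + (-114 - 140)*23 = -9798 - 254*23 = -9798 - 5842 = -15640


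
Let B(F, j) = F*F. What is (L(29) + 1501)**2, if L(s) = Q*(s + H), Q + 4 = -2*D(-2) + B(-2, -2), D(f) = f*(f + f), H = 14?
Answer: 660969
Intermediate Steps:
B(F, j) = F**2
D(f) = 2*f**2 (D(f) = f*(2*f) = 2*f**2)
Q = -16 (Q = -4 + (-4*(-2)**2 + (-2)**2) = -4 + (-4*4 + 4) = -4 + (-2*8 + 4) = -4 + (-16 + 4) = -4 - 12 = -16)
L(s) = -224 - 16*s (L(s) = -16*(s + 14) = -16*(14 + s) = -224 - 16*s)
(L(29) + 1501)**2 = ((-224 - 16*29) + 1501)**2 = ((-224 - 464) + 1501)**2 = (-688 + 1501)**2 = 813**2 = 660969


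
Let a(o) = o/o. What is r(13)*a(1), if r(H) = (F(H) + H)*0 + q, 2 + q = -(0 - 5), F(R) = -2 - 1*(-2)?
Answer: 3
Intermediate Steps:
F(R) = 0 (F(R) = -2 + 2 = 0)
a(o) = 1
q = 3 (q = -2 - (0 - 5) = -2 - 1*(-5) = -2 + 5 = 3)
r(H) = 3 (r(H) = (0 + H)*0 + 3 = H*0 + 3 = 0 + 3 = 3)
r(13)*a(1) = 3*1 = 3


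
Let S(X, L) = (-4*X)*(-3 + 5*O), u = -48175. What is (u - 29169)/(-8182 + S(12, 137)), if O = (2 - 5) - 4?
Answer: 38672/3179 ≈ 12.165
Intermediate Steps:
O = -7 (O = -3 - 4 = -7)
S(X, L) = 152*X (S(X, L) = (-4*X)*(-3 + 5*(-7)) = (-4*X)*(-3 - 35) = -4*X*(-38) = 152*X)
(u - 29169)/(-8182 + S(12, 137)) = (-48175 - 29169)/(-8182 + 152*12) = -77344/(-8182 + 1824) = -77344/(-6358) = -77344*(-1/6358) = 38672/3179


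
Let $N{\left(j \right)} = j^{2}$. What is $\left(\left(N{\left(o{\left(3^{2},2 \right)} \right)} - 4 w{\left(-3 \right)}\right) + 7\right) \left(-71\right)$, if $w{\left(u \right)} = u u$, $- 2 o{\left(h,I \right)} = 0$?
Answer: $2059$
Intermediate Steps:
$o{\left(h,I \right)} = 0$ ($o{\left(h,I \right)} = \left(- \frac{1}{2}\right) 0 = 0$)
$w{\left(u \right)} = u^{2}$
$\left(\left(N{\left(o{\left(3^{2},2 \right)} \right)} - 4 w{\left(-3 \right)}\right) + 7\right) \left(-71\right) = \left(\left(0^{2} - 4 \left(-3\right)^{2}\right) + 7\right) \left(-71\right) = \left(\left(0 - 36\right) + 7\right) \left(-71\right) = \left(-36 + 7\right) \left(-71\right) = \left(-29\right) \left(-71\right) = 2059$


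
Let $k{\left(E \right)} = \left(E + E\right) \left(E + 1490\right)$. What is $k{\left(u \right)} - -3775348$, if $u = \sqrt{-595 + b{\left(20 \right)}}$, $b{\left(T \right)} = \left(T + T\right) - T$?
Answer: $3774198 + 14900 i \sqrt{23} \approx 3.7742 \cdot 10^{6} + 71458.0 i$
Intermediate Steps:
$b{\left(T \right)} = T$ ($b{\left(T \right)} = 2 T - T = T$)
$u = 5 i \sqrt{23}$ ($u = \sqrt{-595 + 20} = \sqrt{-575} = 5 i \sqrt{23} \approx 23.979 i$)
$k{\left(E \right)} = 2 E \left(1490 + E\right)$
$k{\left(u \right)} - -3775348 = 2 \cdot 5 i \sqrt{23} \left(1490 + 5 i \sqrt{23}\right) - -3775348 = 10 i \sqrt{23} \left(1490 + 5 i \sqrt{23}\right) + 3775348 = 3775348 + 10 i \sqrt{23} \left(1490 + 5 i \sqrt{23}\right)$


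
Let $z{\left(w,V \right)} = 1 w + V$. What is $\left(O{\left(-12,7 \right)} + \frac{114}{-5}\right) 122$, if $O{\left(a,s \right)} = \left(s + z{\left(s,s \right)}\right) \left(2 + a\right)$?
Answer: $- \frac{142008}{5} \approx -28402.0$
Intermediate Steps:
$z{\left(w,V \right)} = V + w$ ($z{\left(w,V \right)} = w + V = V + w$)
$O{\left(a,s \right)} = 3 s \left(2 + a\right)$ ($O{\left(a,s \right)} = \left(s + \left(s + s\right)\right) \left(2 + a\right) = \left(s + 2 s\right) \left(2 + a\right) = 3 s \left(2 + a\right)$)
$\left(O{\left(-12,7 \right)} + \frac{114}{-5}\right) 122 = \left(3 \cdot 7 \left(2 - 12\right) + \frac{114}{-5}\right) 122 = \left(3 \cdot 7 \left(-10\right) + 114 \left(- \frac{1}{5}\right)\right) 122 = \left(-210 - \frac{114}{5}\right) 122 = \left(- \frac{1164}{5}\right) 122 = - \frac{142008}{5}$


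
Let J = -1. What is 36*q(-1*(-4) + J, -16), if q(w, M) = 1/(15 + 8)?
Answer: 36/23 ≈ 1.5652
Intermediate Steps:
q(w, M) = 1/23
36*q(-1*(-4) + J, -16) = 36*(1/23) = 36/23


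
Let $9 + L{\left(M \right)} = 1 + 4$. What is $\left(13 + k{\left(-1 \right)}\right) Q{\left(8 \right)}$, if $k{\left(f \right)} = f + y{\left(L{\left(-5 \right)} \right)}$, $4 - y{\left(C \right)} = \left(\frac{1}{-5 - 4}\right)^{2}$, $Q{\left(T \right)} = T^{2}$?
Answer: $\frac{82880}{81} \approx 1023.2$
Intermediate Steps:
$L{\left(M \right)} = -4$ ($L{\left(M \right)} = -9 + \left(1 + 4\right) = -9 + 5 = -4$)
$y{\left(C \right)} = \frac{323}{81}$ ($y{\left(C \right)} = 4 - \left(\frac{1}{-5 - 4}\right)^{2} = 4 - \left(\frac{1}{-9}\right)^{2} = 4 - \left(- \frac{1}{9}\right)^{2} = 4 - \frac{1}{81} = \frac{323}{81}$)
$k{\left(f \right)} = \frac{323}{81} + f$ ($k{\left(f \right)} = f + \frac{323}{81} = \frac{323}{81} + f$)
$\left(13 + k{\left(-1 \right)}\right) Q{\left(8 \right)} = \left(13 + \left(\frac{323}{81} - 1\right)\right) 8^{2} = \left(13 + \frac{242}{81}\right) 64 = \frac{1295}{81} \cdot 64 = \frac{82880}{81}$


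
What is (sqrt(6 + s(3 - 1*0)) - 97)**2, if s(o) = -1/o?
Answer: (291 - sqrt(51))**2/9 ≈ 8952.9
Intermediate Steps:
(sqrt(6 + s(3 - 1*0)) - 97)**2 = (sqrt(6 - 1/(3 - 1*0)) - 97)**2 = (sqrt(6 - 1/(3 + 0)) - 97)**2 = (sqrt(6 - 1/3) - 97)**2 = (sqrt(17/3) - 97)**2 = (sqrt(51)/3 - 97)**2 = (-97 + sqrt(51)/3)**2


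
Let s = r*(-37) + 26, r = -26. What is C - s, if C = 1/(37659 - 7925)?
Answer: -29377191/29734 ≈ -988.00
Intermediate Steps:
C = 1/29734 ≈ 3.3632e-5
s = 988 (s = -26*(-37) + 26 = 962 + 26 = 988)
C - s = 1/29734 - 1*988 = 1/29734 - 988 = -29377191/29734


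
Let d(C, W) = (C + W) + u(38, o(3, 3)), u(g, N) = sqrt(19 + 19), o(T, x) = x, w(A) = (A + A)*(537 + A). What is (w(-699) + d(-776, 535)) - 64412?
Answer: 161823 + sqrt(38) ≈ 1.6183e+5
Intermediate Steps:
w(A) = 2*A*(537 + A) (w(A) = (2*A)*(537 + A) = 2*A*(537 + A))
u(g, N) = sqrt(38)
d(C, W) = C + W + sqrt(38) (d(C, W) = (C + W) + sqrt(38) = C + W + sqrt(38))
(w(-699) + d(-776, 535)) - 64412 = (2*(-699)*(537 - 699) + (-776 + 535 + sqrt(38))) - 64412 = (2*(-699)*(-162) + (-241 + sqrt(38))) - 64412 = (226476 + (-241 + sqrt(38))) - 64412 = (226235 + sqrt(38)) - 64412 = 161823 + sqrt(38)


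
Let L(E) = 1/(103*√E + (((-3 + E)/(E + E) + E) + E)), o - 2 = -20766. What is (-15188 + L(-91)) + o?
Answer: -297228845968593/8267379964 - 852943*I*√91/8267379964 ≈ -35952.0 - 0.00098418*I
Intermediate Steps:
o = -20764 (o = 2 - 20766 = -20764)
L(E) = 1/(2*E + 103*√E + (-3 + E)/(2*E)) (L(E) = 1/(103*√E + (((-3 + E)/((2*E)) + E) + E)) = 1/(103*√E + (((-3 + E)*(1/(2*E)) + E) + E)) = 1/(103*√E + (((-3 + E)/(2*E) + E) + E)) = 1/(103*√E + ((E + (-3 + E)/(2*E)) + E)) = 1/(103*√E + (2*E + (-3 + E)/(2*E))) = 1/(2*E + 103*√E + (-3 + E)/(2*E)))
(-15188 + L(-91)) + o = (-15188 + 2*(-91)/(-3 - 91 + 4*(-91)² + 206*(-91)^(3/2))) - 20764 = (-15188 + 2*(-91)/(-3 - 91 + 4*8281 + 206*(-91*I*√91))) - 20764 = (-15188 + 2*(-91)/(-3 - 91 + 33124 - 18746*I*√91)) - 20764 = (-15188 + 2*(-91)/(33030 - 18746*I*√91)) - 20764 = (-15188 - 182/(33030 - 18746*I*√91)) - 20764 = -35952 - 182/(33030 - 18746*I*√91)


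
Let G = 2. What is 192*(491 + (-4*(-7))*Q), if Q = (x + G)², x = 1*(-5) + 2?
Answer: 99648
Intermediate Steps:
x = -3 (x = -5 + 2 = -3)
Q = 1 (Q = (-3 + 2)² = (-1)² = 1)
192*(491 + (-4*(-7))*Q) = 192*(491 - 4*(-7)*1) = 192*(491 + 28*1) = 192*(491 + 28) = 192*519 = 99648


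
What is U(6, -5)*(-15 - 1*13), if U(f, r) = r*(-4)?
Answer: -560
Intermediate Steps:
U(f, r) = -4*r
U(6, -5)*(-15 - 1*13) = (-4*(-5))*(-15 - 1*13) = 20*(-15 - 13) = 20*(-28) = -560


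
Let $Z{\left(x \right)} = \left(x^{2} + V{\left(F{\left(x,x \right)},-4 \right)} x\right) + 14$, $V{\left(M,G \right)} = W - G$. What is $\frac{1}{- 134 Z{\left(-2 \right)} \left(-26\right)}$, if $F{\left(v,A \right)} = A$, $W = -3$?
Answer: $\frac{1}{55744} \approx 1.7939 \cdot 10^{-5}$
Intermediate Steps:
$V{\left(M,G \right)} = -3 - G$
$Z{\left(x \right)} = 14 + x + x^{2}$ ($Z{\left(x \right)} = \left(x^{2} + \left(-3 - -4\right) x\right) + 14 = \left(x^{2} + \left(-3 + 4\right) x\right) + 14 = \left(x^{2} + 1 x\right) + 14 = \left(x^{2} + x\right) + 14 = \left(x + x^{2}\right) + 14 = 14 + x + x^{2}$)
$\frac{1}{- 134 Z{\left(-2 \right)} \left(-26\right)} = \frac{1}{- 134 \left(14 - 2 + \left(-2\right)^{2}\right) \left(-26\right)} = \frac{1}{- 134 \left(14 - 2 + 4\right) \left(-26\right)} = \frac{1}{\left(-134\right) 16 \left(-26\right)} = \frac{1}{\left(-2144\right) \left(-26\right)} = \frac{1}{55744}$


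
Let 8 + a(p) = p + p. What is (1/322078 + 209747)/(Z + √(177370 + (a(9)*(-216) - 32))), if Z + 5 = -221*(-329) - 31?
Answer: 4909416831065691/1700955032622578 - 67554894267*√175178/1700955032622578 ≈ 2.8696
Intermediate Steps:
a(p) = -8 + 2*p (a(p) = -8 + (p + p) = -8 + 2*p)
Z = 72673 (Z = -5 + (-221*(-329) - 31) = -5 + (72709 - 31) = -5 + 72678 = 72673)
(1/322078 + 209747)/(Z + √(177370 + (a(9)*(-216) - 32))) = (1/322078 + 209747)/(72673 + √(177370 + ((-8 + 2*9)*(-216) - 32))) = (1/322078 + 209747)/(72673 + √(177370 + ((-8 + 18)*(-216) - 32))) = 67554894267/(322078*(72673 + √(177370 + (10*(-216) - 32)))) = 67554894267/(322078*(72673 + √(177370 + (-2160 - 32)))) = 67554894267/(322078*(72673 + √(177370 - 2192))) = 67554894267/(322078*(72673 + √175178))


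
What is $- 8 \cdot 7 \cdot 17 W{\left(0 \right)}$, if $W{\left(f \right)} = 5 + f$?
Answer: $-4760$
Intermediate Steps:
$- 8 \cdot 7 \cdot 17 W{\left(0 \right)} = - 8 \cdot 7 \cdot 17 \left(5 + 0\right) = - 8 \cdot 119 \cdot 5 = \left(-8\right) 595 = -4760$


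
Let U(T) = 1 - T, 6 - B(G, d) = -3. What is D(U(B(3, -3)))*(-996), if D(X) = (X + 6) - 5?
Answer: 6972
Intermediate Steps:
B(G, d) = 9 (B(G, d) = 6 - 1*(-3) = 6 + 3 = 9)
D(X) = 1 + X (D(X) = (6 + X) - 5 = 1 + X)
D(U(B(3, -3)))*(-996) = (1 + (1 - 1*9))*(-996) = (1 + (1 - 9))*(-996) = (1 - 8)*(-996) = -7*(-996) = 6972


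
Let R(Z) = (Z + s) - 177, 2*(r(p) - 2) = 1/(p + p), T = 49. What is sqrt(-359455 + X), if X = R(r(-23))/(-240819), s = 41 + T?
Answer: I*sqrt(4901163378599857267)/3692558 ≈ 599.55*I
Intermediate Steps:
s = 90 (s = 41 + 49 = 90)
r(p) = 2 + 1/(4*p) (r(p) = 2 + 1/(2*(p + p)) = 2 + 1/(2*((2*p))) = 2 + (1/(2*p))/2 = 2 + 1/(4*p))
R(Z) = -87 + Z (R(Z) = (Z + 90) - 177 = (90 + Z) - 177 = -87 + Z)
X = 2607/7385116 (X = (-87 + (2 + (1/4)/(-23)))/(-240819) = (-87 + (2 + (1/4)*(-1/23)))*(-1/240819) = (-87 + (2 - 1/92))*(-1/240819) = (-87 + 183/92)*(-1/240819) = -7821/92*(-1/240819) = 2607/7385116 ≈ 0.00035301)
sqrt(-359455 + X) = sqrt(-359455 + 2607/7385116) = sqrt(-2654616869173/7385116) = I*sqrt(4901163378599857267)/3692558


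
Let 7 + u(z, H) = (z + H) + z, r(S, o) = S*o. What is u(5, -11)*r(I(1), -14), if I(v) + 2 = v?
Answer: -112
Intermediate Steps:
I(v) = -2 + v
u(z, H) = -7 + H + 2*z (u(z, H) = -7 + ((z + H) + z) = -7 + ((H + z) + z) = -7 + (H + 2*z) = -7 + H + 2*z)
u(5, -11)*r(I(1), -14) = (-7 - 11 + 2*5)*((-2 + 1)*(-14)) = (-7 - 11 + 10)*(-1*(-14)) = -8*14 = -112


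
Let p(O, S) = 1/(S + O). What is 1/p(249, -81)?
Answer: 168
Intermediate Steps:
p(O, S) = 1/(O + S)
1/p(249, -81) = 1/(1/(249 - 81)) = 1/(1/168) = 168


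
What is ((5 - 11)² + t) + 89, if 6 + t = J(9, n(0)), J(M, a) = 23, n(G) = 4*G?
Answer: 142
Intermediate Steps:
t = 17 (t = -6 + 23 = 17)
((5 - 11)² + t) + 89 = ((5 - 11)² + 17) + 89 = ((-6)² + 17) + 89 = (36 + 17) + 89 = 53 + 89 = 142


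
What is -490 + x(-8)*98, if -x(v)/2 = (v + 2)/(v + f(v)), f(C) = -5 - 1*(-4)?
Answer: -1862/3 ≈ -620.67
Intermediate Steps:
f(C) = -1 (f(C) = -5 + 4 = -1)
x(v) = -2*(2 + v)/(-1 + v) (x(v) = -2*(v + 2)/(v - 1) = -2*(2 + v)/(-1 + v))
-490 + x(-8)*98 = -490 + (2*(-2 - 1*(-8))/(-1 - 8))*98 = -490 + (2*(-2 + 8)/(-9))*98 = -490 + (2*(-1/9)*6)*98 = -490 - 4/3*98 = -490 - 392/3 = -1862/3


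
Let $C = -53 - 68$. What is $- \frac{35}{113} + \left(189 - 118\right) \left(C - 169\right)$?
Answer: $- \frac{2326705}{113} \approx -20590.0$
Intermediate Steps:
$C = -121$
$- \frac{35}{113} + \left(189 - 118\right) \left(C - 169\right) = - \frac{35}{113} + \left(189 - 118\right) \left(-121 - 169\right) = \left(-35\right) \frac{1}{113} + 71 \left(-290\right) = - \frac{35}{113} - 20590 = - \frac{2326705}{113}$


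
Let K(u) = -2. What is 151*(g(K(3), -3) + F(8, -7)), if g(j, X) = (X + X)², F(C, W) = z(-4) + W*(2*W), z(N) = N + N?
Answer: 19026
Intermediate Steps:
z(N) = 2*N
F(C, W) = -8 + 2*W² (F(C, W) = 2*(-4) + W*(2*W) = -8 + 2*W²)
g(j, X) = 4*X² (g(j, X) = (2*X)² = 4*X²)
151*(g(K(3), -3) + F(8, -7)) = 151*(4*(-3)² + (-8 + 2*(-7)²)) = 151*(4*9 + (-8 + 2*49)) = 151*(36 + (-8 + 98)) = 151*(36 + 90) = 151*126 = 19026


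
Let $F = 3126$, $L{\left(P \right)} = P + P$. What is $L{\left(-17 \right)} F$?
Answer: $-106284$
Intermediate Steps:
$L{\left(P \right)} = 2 P$
$L{\left(-17 \right)} F = 2 \left(-17\right) 3126 = \left(-34\right) 3126 = -106284$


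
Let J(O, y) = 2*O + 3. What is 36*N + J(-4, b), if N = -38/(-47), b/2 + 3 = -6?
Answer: 1133/47 ≈ 24.106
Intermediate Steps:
b = -18 (b = -6 + 2*(-6) = -6 - 12 = -18)
J(O, y) = 3 + 2*O
N = 38/47 (N = -38*(-1/47) = 38/47 ≈ 0.80851)
36*N + J(-4, b) = 36*(38/47) + (3 + 2*(-4)) = 1368/47 + (3 - 8) = 1368/47 - 5 = 1133/47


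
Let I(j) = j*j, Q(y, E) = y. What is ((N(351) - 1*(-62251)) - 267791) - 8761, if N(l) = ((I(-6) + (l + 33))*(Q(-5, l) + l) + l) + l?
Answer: -68279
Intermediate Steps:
I(j) = j²
N(l) = 2*l + (-5 + l)*(69 + l) (N(l) = (((-6)² + (l + 33))*(-5 + l) + l) + l = ((36 + (33 + l))*(-5 + l) + l) + l = ((69 + l)*(-5 + l) + l) + l = ((-5 + l)*(69 + l) + l) + l = (l + (-5 + l)*(69 + l)) + l = 2*l + (-5 + l)*(69 + l))
((N(351) - 1*(-62251)) - 267791) - 8761 = (((-345 + 351² + 66*351) - 1*(-62251)) - 267791) - 8761 = (((-345 + 123201 + 23166) + 62251) - 267791) - 8761 = ((146022 + 62251) - 267791) - 8761 = (208273 - 267791) - 8761 = -59518 - 8761 = -68279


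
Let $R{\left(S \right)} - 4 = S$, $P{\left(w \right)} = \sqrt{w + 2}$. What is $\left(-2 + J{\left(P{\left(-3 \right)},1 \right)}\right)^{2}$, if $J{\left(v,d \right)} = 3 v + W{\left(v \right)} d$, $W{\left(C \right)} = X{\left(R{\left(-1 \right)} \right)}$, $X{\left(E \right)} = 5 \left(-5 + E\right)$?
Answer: $135 - 72 i \approx 135.0 - 72.0 i$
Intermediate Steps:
$P{\left(w \right)} = \sqrt{2 + w}$
$R{\left(S \right)} = 4 + S$
$X{\left(E \right)} = -25 + 5 E$
$W{\left(C \right)} = -10$ ($W{\left(C \right)} = -25 + 5 \left(4 - 1\right) = -25 + 5 \cdot 3 = -25 + 15 = -10$)
$J{\left(v,d \right)} = - 10 d + 3 v$ ($J{\left(v,d \right)} = 3 v - 10 d = - 10 d + 3 v$)
$\left(-2 + J{\left(P{\left(-3 \right)},1 \right)}\right)^{2} = \left(-2 + \left(\left(-10\right) 1 + 3 \sqrt{2 - 3}\right)\right)^{2} = \left(-2 - \left(10 - 3 \sqrt{-1}\right)\right)^{2} = \left(-2 - \left(10 - 3 i\right)\right)^{2} = \left(-12 + 3 i\right)^{2}$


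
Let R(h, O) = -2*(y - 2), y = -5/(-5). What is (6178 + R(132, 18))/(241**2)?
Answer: 6180/58081 ≈ 0.10640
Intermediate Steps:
y = 1 (y = -5*(-1/5) = 1)
R(h, O) = 2 (R(h, O) = -2*(1 - 2) = -2*(-1) = 2)
(6178 + R(132, 18))/(241**2) = (6178 + 2)/(241**2) = 6180/58081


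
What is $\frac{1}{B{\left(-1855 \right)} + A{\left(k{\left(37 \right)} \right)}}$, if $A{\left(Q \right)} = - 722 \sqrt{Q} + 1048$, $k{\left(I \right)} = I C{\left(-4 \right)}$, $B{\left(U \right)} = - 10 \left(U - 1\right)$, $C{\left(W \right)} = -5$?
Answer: $\frac{258}{6327779} + \frac{i \sqrt{185}}{666082} \approx 4.0773 \cdot 10^{-5} + 2.042 \cdot 10^{-5} i$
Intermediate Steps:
$B{\left(U \right)} = 10 - 10 U$ ($B{\left(U \right)} = - 10 \left(-1 + U\right) = 10 - 10 U$)
$k{\left(I \right)} = - 5 I$ ($k{\left(I \right)} = I \left(-5\right) = - 5 I$)
$A{\left(Q \right)} = 1048 - 722 \sqrt{Q}$
$\frac{1}{B{\left(-1855 \right)} + A{\left(k{\left(37 \right)} \right)}} = \frac{1}{\left(10 - -18550\right) + \left(1048 - 722 \sqrt{\left(-5\right) 37}\right)} = \frac{1}{\left(10 + 18550\right) + \left(1048 - 722 \sqrt{-185}\right)} = \frac{1}{18560 + \left(1048 - 722 i \sqrt{185}\right)} = \frac{1}{19608 - 722 i \sqrt{185}}$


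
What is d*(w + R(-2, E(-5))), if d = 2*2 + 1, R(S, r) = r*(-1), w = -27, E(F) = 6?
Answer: -165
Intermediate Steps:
R(S, r) = -r
d = 5 (d = 4 + 1 = 5)
d*(w + R(-2, E(-5))) = 5*(-27 - 1*6) = 5*(-27 - 6) = 5*(-33) = -165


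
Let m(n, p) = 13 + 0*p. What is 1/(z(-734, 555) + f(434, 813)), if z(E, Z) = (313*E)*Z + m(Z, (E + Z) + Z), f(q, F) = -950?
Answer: -1/127507747 ≈ -7.8427e-9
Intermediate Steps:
m(n, p) = 13 (m(n, p) = 13 + 0 = 13)
z(E, Z) = 13 + 313*E*Z (z(E, Z) = (313*E)*Z + 13 = 313*E*Z + 13 = 13 + 313*E*Z)
1/(z(-734, 555) + f(434, 813)) = 1/((13 + 313*(-734)*555) - 950) = 1/((13 - 127506810) - 950) = 1/(-127506797 - 950) = 1/(-127507747) = -1/127507747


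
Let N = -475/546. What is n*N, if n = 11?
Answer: -5225/546 ≈ -9.5696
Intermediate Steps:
N = -475/546 (N = -475*1/546 = -475/546 ≈ -0.86996)
n*N = 11*(-475/546) = -5225/546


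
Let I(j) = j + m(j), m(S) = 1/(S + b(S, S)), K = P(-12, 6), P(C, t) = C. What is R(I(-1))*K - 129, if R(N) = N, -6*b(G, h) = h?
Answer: -513/5 ≈ -102.60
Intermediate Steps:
K = -12
b(G, h) = -h/6
m(S) = 6/(5*S) (m(S) = 1/(S - S/6) = 1/(5*S/6) = 6/(5*S))
I(j) = j + 6/(5*j)
R(I(-1))*K - 129 = (-1 + (6/5)/(-1))*(-12) - 129 = (-1 + (6/5)*(-1))*(-12) - 129 = (-1 - 6/5)*(-12) - 129 = -11/5*(-12) - 129 = 132/5 - 129 = -513/5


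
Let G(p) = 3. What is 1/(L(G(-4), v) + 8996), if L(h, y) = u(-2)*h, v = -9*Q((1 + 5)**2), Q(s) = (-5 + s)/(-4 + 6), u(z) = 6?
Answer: 1/9014 ≈ 0.00011094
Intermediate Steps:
Q(s) = -5/2 + s/2 (Q(s) = (-5 + s)/2 = (-5 + s)*(1/2) = -5/2 + s/2)
v = -279/2 (v = -9*(-5/2 + (1 + 5)**2/2) = -9*(-5/2 + (1/2)*6**2) = -9*(-5/2 + (1/2)*36) = -9*(-5/2 + 18) = -9*31/2 = -279/2 ≈ -139.50)
L(h, y) = 6*h
1/(L(G(-4), v) + 8996) = 1/(6*3 + 8996) = 1/(18 + 8996) = 1/9014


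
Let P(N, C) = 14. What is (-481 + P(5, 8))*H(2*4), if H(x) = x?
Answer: -3736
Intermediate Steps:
(-481 + P(5, 8))*H(2*4) = (-481 + 14)*(2*4) = -467*8 = -3736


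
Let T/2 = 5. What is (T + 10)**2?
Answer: 400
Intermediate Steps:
T = 10 (T = 2*5 = 10)
(T + 10)**2 = (10 + 10)**2 = 20**2 = 400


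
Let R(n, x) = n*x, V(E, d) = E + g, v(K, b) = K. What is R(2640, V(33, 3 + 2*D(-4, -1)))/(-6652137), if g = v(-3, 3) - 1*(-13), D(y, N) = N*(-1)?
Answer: -37840/2217379 ≈ -0.017065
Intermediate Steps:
D(y, N) = -N
g = 10 (g = -3 - 1*(-13) = -3 + 13 = 10)
V(E, d) = 10 + E (V(E, d) = E + 10 = 10 + E)
R(2640, V(33, 3 + 2*D(-4, -1)))/(-6652137) = (2640*(10 + 33))/(-6652137) = (2640*43)*(-1/6652137) = 113520*(-1/6652137) = -37840/2217379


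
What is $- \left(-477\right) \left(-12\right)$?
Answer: $-5724$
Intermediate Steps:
$- \left(-477\right) \left(-12\right) = \left(-1\right) 5724 = -5724$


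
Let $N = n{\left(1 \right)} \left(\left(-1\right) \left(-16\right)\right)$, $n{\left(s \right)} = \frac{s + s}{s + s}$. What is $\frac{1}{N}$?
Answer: $\frac{1}{16} \approx 0.0625$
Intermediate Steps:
$n{\left(s \right)} = 1$ ($n{\left(s \right)} = \frac{2 s}{2 s} = 2 s \frac{1}{2 s} = 1$)
$N = 16$ ($N = 1 \left(\left(-1\right) \left(-16\right)\right) = 1 \cdot 16 = 16$)
$\frac{1}{N} = \frac{1}{16}$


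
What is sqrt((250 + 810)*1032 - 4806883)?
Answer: I*sqrt(3712963) ≈ 1926.9*I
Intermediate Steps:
sqrt((250 + 810)*1032 - 4806883) = sqrt(1060*1032 - 4806883) = sqrt(1093920 - 4806883) = sqrt(-3712963) = I*sqrt(3712963)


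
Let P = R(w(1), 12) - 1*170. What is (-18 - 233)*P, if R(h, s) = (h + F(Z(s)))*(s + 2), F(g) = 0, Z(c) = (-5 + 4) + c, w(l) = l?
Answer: 39156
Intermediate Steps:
Z(c) = -1 + c
R(h, s) = h*(2 + s) (R(h, s) = (h + 0)*(s + 2) = h*(2 + s))
P = -156 (P = 1*(2 + 12) - 1*170 = 1*14 - 170 = 14 - 170 = -156)
(-18 - 233)*P = (-18 - 233)*(-156) = -251*(-156) = 39156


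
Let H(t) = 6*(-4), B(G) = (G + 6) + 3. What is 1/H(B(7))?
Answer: -1/24 ≈ -0.041667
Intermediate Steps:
B(G) = 9 + G (B(G) = (6 + G) + 3 = 9 + G)
H(t) = -24
1/H(B(7)) = 1/(-24) = -1/24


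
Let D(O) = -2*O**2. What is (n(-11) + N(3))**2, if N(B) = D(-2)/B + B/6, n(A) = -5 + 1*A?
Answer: 11881/36 ≈ 330.03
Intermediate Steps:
n(A) = -5 + A
N(B) = -8/B + B/6 (N(B) = (-2*(-2)**2)/B + B/6 = (-2*4)/B + B*(1/6) = -8/B + B/6)
(n(-11) + N(3))**2 = ((-5 - 11) + (-8/3 + (1/6)*3))**2 = (-16 + (-8*1/3 + 1/2))**2 = (-16 + (-8/3 + 1/2))**2 = (-16 - 13/6)**2 = (-109/6)**2 = 11881/36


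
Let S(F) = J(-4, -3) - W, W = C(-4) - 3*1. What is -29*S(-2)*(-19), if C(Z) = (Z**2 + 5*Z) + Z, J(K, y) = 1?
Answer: 6612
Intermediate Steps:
C(Z) = Z**2 + 6*Z
W = -11 (W = -4*(6 - 4) - 3*1 = -4*2 - 3 = -8 - 3 = -11)
S(F) = 12 (S(F) = 1 - 1*(-11) = 1 + 11 = 12)
-29*S(-2)*(-19) = -29*12*(-19) = -348*(-19) = 6612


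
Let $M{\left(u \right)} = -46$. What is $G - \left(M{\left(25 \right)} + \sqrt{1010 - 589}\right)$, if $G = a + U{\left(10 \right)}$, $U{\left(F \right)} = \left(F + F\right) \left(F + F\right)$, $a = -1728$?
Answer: $-1282 - \sqrt{421} \approx -1302.5$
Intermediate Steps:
$U{\left(F \right)} = 4 F^{2}$ ($U{\left(F \right)} = 2 F 2 F = 4 F^{2}$)
$G = -1328$ ($G = -1728 + 4 \cdot 10^{2} = -1728 + 4 \cdot 100 = -1728 + 400 = -1328$)
$G - \left(M{\left(25 \right)} + \sqrt{1010 - 589}\right) = -1328 - \left(-46 + \sqrt{1010 - 589}\right) = -1328 - \left(-46 + \sqrt{421}\right) = -1328 + \left(46 - \sqrt{421}\right) = -1282 - \sqrt{421}$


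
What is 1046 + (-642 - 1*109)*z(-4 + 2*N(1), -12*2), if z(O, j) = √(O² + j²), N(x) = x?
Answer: 1046 - 1502*√145 ≈ -17040.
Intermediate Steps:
1046 + (-642 - 1*109)*z(-4 + 2*N(1), -12*2) = 1046 + (-642 - 1*109)*√((-4 + 2*1)² + (-12*2)²) = 1046 + (-642 - 109)*√((-4 + 2)² + (-24)²) = 1046 - 751*√((-2)² + 576) = 1046 - 751*√(4 + 576) = 1046 - 1502*√145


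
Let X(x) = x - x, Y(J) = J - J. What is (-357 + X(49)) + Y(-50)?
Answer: -357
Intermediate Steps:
Y(J) = 0
X(x) = 0
(-357 + X(49)) + Y(-50) = (-357 + 0) + 0 = -357 + 0 = -357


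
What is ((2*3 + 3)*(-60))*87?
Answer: -46980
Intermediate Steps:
((2*3 + 3)*(-60))*87 = ((6 + 3)*(-60))*87 = (9*(-60))*87 = -540*87 = -46980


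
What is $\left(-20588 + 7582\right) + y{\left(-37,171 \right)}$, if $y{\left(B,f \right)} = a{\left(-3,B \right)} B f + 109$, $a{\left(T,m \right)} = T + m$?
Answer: $240183$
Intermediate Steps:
$y{\left(B,f \right)} = 109 + B f \left(-3 + B\right)$ ($y{\left(B,f \right)} = \left(-3 + B\right) B f + 109 = B \left(-3 + B\right) f + 109 = B f \left(-3 + B\right) + 109 = 109 + B f \left(-3 + B\right)$)
$\left(-20588 + 7582\right) + y{\left(-37,171 \right)} = \left(-20588 + 7582\right) - \left(-109 + 6327 \left(-3 - 37\right)\right) = -13006 - \left(-109 + 6327 \left(-40\right)\right) = -13006 + \left(109 + 253080\right) = -13006 + 253189 = 240183$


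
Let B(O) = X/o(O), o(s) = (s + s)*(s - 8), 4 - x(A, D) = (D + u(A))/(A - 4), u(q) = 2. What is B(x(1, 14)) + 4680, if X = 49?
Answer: 149823/32 ≈ 4682.0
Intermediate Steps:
x(A, D) = 4 - (2 + D)/(-4 + A) (x(A, D) = 4 - (D + 2)/(A - 4) = 4 - (2 + D)/(-4 + A))
o(s) = 2*s*(-8 + s) (o(s) = (2*s)*(-8 + s) = 2*s*(-8 + s))
B(O) = 49/(2*O*(-8 + O)) (B(O) = 49/((2*O*(-8 + O))) = 49*(1/(2*O*(-8 + O))) = 49/(2*O*(-8 + O)))
B(x(1, 14)) + 4680 = 49/(2*(((-18 - 1*14 + 4*1)/(-4 + 1)))*(-8 + (-18 - 1*14 + 4*1)/(-4 + 1))) + 4680 = 49/(2*(((-18 - 14 + 4)/(-3)))*(-8 + (-18 - 14 + 4)/(-3))) + 4680 = 49/(2*((-⅓*(-28)))*(-8 - ⅓*(-28))) + 4680 = 49/(2*(28/3)*(-8 + 28/3)) + 4680 = (49/2)*(3/28)/(4/3) + 4680 = (49/2)*(3/28)*(¾) + 4680 = 63/32 + 4680 = 149823/32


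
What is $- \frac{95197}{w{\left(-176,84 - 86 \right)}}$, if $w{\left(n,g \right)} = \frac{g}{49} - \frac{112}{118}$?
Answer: $\frac{275214527}{2862} \approx 96162.0$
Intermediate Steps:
$w{\left(n,g \right)} = - \frac{56}{59} + \frac{g}{49}$ ($w{\left(n,g \right)} = g \frac{1}{49} - \frac{56}{59} = \frac{g}{49} - \frac{56}{59} = - \frac{56}{59} + \frac{g}{49}$)
$- \frac{95197}{w{\left(-176,84 - 86 \right)}} = - \frac{95197}{- \frac{56}{59} + \frac{84 - 86}{49}} = - \frac{95197}{- \frac{56}{59} + \frac{1}{49} \left(-2\right)} = - \frac{95197}{- \frac{56}{59} - \frac{2}{49}} = - \frac{95197}{- \frac{2862}{2891}} = \left(-95197\right) \left(- \frac{2891}{2862}\right) = \frac{275214527}{2862}$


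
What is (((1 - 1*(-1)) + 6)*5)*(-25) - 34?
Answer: -1034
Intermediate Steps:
(((1 - 1*(-1)) + 6)*5)*(-25) - 34 = (((1 + 1) + 6)*5)*(-25) - 34 = ((2 + 6)*5)*(-25) - 34 = (8*5)*(-25) - 34 = 40*(-25) - 34 = -1000 - 34 = -1034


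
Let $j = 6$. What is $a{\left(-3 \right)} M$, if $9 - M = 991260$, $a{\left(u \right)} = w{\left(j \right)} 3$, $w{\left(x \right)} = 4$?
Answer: $-11895012$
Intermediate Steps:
$a{\left(u \right)} = 12$ ($a{\left(u \right)} = 4 \cdot 3 = 12$)
$M = -991251$ ($M = 9 - 991260 = -991251$)
$a{\left(-3 \right)} M = 12 \left(-991251\right) = -11895012$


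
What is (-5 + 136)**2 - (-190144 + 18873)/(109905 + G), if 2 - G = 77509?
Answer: 556153349/32398 ≈ 17166.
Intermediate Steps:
G = -77507 (G = 2 - 1*77509 = 2 - 77509 = -77507)
(-5 + 136)**2 - (-190144 + 18873)/(109905 + G) = (-5 + 136)**2 - (-190144 + 18873)/(109905 - 77507) = 131**2 - (-171271)/32398 = 17161 - (-171271)/32398 = 17161 - 1*(-171271/32398) = 17161 + 171271/32398 = 556153349/32398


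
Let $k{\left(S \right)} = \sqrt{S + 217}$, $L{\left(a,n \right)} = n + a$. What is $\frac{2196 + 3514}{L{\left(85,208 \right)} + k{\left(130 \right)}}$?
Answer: $\frac{836515}{42751} - \frac{2855 \sqrt{347}}{42751} \approx 18.323$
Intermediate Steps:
$L{\left(a,n \right)} = a + n$
$k{\left(S \right)} = \sqrt{217 + S}$
$\frac{2196 + 3514}{L{\left(85,208 \right)} + k{\left(130 \right)}} = \frac{2196 + 3514}{\left(85 + 208\right) + \sqrt{217 + 130}} = \frac{5710}{293 + \sqrt{347}}$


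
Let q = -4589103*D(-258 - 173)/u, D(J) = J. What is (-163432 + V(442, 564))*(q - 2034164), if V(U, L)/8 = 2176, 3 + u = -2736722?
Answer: 813196759147809032/2736725 ≈ 2.9714e+11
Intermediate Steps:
u = -2736725 (u = -3 - 2736722 = -2736725)
V(U, L) = 17408 (V(U, L) = 8*2176 = 17408)
q = -1977903393/2736725 (q = -4589103/((-2736725/(-258 - 173))) = -4589103/((-2736725/(-431))) = -4589103/((-2736725*(-1/431))) = -4589103/2736725/431 = -4589103*431/2736725 = -1977903393/2736725 ≈ -722.73)
(-163432 + V(442, 564))*(q - 2034164) = (-163432 + 17408)*(-1977903393/2736725 - 2034164) = -146024*(-5568925376293/2736725) = 813196759147809032/2736725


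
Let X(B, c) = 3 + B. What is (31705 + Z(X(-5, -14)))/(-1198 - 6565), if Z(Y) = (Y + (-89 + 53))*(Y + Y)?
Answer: -4551/1109 ≈ -4.1037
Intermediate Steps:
Z(Y) = 2*Y*(-36 + Y) (Z(Y) = (Y - 36)*(2*Y) = (-36 + Y)*(2*Y) = 2*Y*(-36 + Y))
(31705 + Z(X(-5, -14)))/(-1198 - 6565) = (31705 + 2*(3 - 5)*(-36 + (3 - 5)))/(-1198 - 6565) = (31705 + 2*(-2)*(-36 - 2))/(-7763) = (31705 + 2*(-2)*(-38))*(-1/7763) = (31705 + 152)*(-1/7763) = 31857*(-1/7763) = -4551/1109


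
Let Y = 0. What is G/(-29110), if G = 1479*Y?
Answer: 0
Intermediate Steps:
G = 0 (G = 1479*0 = 0)
G/(-29110) = 0/(-29110) = 0*(-1/29110) = 0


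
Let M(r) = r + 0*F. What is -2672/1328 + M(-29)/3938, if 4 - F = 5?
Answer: -660053/326854 ≈ -2.0194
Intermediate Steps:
F = -1 (F = 4 - 1*5 = 4 - 5 = -1)
M(r) = r (M(r) = r + 0*(-1) = r + 0 = r)
-2672/1328 + M(-29)/3938 = -2672/1328 - 29/3938 = -2672*1/1328 - 29*1/3938 = -167/83 - 29/3938 = -660053/326854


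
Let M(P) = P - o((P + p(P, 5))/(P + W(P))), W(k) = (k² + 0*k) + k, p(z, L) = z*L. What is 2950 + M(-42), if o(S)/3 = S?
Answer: 58169/20 ≈ 2908.4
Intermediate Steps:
p(z, L) = L*z
W(k) = k + k² (W(k) = (k² + 0) + k = k² + k = k + k²)
o(S) = 3*S
M(P) = P - 18*P/(P + P*(1 + P)) (M(P) = P - 3*(P + 5*P)/(P + P*(1 + P)) = P - 3*(6*P)/(P + P*(1 + P)) = P - 3*6*P/(P + P*(1 + P)) = P - 18*P/(P + P*(1 + P)))
2950 + M(-42) = 2950 + (-18 - 42*(2 - 42))/(2 - 42) = 2950 + (-18 - 42*(-40))/(-40) = 2950 - (-18 + 1680)/40 = 2950 - 1/40*1662 = 2950 - 831/20 = 58169/20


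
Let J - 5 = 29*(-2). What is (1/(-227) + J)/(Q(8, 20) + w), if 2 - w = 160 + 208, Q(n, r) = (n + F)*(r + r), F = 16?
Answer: -6016/67419 ≈ -0.089233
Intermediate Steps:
J = -53 (J = 5 + 29*(-2) = 5 - 58 = -53)
Q(n, r) = 2*r*(16 + n) (Q(n, r) = (n + 16)*(r + r) = (16 + n)*(2*r) = 2*r*(16 + n))
w = -366 (w = 2 - (160 + 208) = 2 - 1*368 = 2 - 368 = -366)
(1/(-227) + J)/(Q(8, 20) + w) = (1/(-227) - 53)/(2*20*(16 + 8) - 366) = (-1/227 - 53)/(2*20*24 - 366) = -12032/(227*(960 - 366)) = -12032/227/594 = -12032/227*1/594 = -6016/67419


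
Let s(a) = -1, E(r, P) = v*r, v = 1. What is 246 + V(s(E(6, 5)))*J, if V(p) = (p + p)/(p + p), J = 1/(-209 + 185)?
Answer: 5903/24 ≈ 245.96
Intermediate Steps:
E(r, P) = r (E(r, P) = 1*r = r)
J = -1/24 (J = 1/(-24) = -1/24 ≈ -0.041667)
V(p) = 1 (V(p) = (2*p)/((2*p)) = (2*p)*(1/(2*p)) = 1)
246 + V(s(E(6, 5)))*J = 246 + 1*(-1/24) = 246 - 1/24 = 5903/24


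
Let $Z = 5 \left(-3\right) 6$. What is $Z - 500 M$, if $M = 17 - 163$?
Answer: $72910$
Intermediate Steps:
$Z = -90$ ($Z = \left(-15\right) 6 = -90$)
$M = -146$
$Z - 500 M = -90 - -73000 = -90 + 73000 = 72910$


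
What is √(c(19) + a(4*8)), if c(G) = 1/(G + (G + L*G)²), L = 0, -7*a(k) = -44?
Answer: √11123455/1330 ≈ 2.5077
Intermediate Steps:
a(k) = 44/7 (a(k) = -⅐*(-44) = 44/7)
c(G) = 1/(G + G²) (c(G) = 1/(G + (G + 0*G)²) = 1/(G + (G + 0)²) = 1/(G + G²))
√(c(19) + a(4*8)) = √(1/(19*(1 + 19)) + 44/7) = √((1/19)/20 + 44/7) = √((1/19)*(1/20) + 44/7) = √(1/380 + 44/7) = √(16727/2660) = √11123455/1330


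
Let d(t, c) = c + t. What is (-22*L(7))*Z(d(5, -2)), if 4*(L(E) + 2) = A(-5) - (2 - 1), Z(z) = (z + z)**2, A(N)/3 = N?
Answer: 4752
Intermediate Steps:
A(N) = 3*N
Z(z) = 4*z**2 (Z(z) = (2*z)**2 = 4*z**2)
L(E) = -6 (L(E) = -2 + (3*(-5) - (2 - 1))/4 = -2 + (-15 - 1*1)/4 = -2 + (-15 - 1)/4 = -2 + (1/4)*(-16) = -2 - 4 = -6)
(-22*L(7))*Z(d(5, -2)) = (-22*(-6))*(4*(-2 + 5)**2) = 132*(4*3**2) = 132*(4*9) = 132*36 = 4752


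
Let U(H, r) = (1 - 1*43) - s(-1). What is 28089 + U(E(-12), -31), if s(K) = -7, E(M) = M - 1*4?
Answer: 28054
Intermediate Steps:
E(M) = -4 + M (E(M) = M - 4 = -4 + M)
U(H, r) = -35 (U(H, r) = (1 - 1*43) - 1*(-7) = (1 - 43) + 7 = -42 + 7 = -35)
28089 + U(E(-12), -31) = 28089 - 35 = 28054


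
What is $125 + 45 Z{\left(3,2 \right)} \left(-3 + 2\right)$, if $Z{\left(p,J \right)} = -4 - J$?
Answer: $395$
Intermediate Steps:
$125 + 45 Z{\left(3,2 \right)} \left(-3 + 2\right) = 125 + 45 \left(-4 - 2\right) \left(-3 + 2\right) = 125 + 45 \left(-4 - 2\right) \left(-1\right) = 125 + 45 \left(\left(-6\right) \left(-1\right)\right) = 125 + 45 \cdot 6 = 125 + 270 = 395$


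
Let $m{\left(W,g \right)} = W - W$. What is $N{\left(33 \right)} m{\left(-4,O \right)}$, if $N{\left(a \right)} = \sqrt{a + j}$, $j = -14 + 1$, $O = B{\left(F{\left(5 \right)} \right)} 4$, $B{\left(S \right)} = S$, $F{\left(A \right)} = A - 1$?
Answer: $0$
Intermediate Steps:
$F{\left(A \right)} = -1 + A$
$O = 16$ ($O = \left(-1 + 5\right) 4 = 4 \cdot 4 = 16$)
$j = -13$
$N{\left(a \right)} = \sqrt{-13 + a}$ ($N{\left(a \right)} = \sqrt{a - 13} = \sqrt{-13 + a}$)
$m{\left(W,g \right)} = 0$
$N{\left(33 \right)} m{\left(-4,O \right)} = \sqrt{-13 + 33} \cdot 0 = \sqrt{20} \cdot 0 = 2 \sqrt{5} \cdot 0 = 0$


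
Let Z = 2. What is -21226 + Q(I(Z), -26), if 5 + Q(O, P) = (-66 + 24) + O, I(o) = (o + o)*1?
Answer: -21269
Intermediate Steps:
I(o) = 2*o (I(o) = (2*o)*1 = 2*o)
Q(O, P) = -47 + O (Q(O, P) = -5 + ((-66 + 24) + O) = -5 + (-42 + O) = -47 + O)
-21226 + Q(I(Z), -26) = -21226 + (-47 + 2*2) = -21226 + (-47 + 4) = -21226 - 43 = -21269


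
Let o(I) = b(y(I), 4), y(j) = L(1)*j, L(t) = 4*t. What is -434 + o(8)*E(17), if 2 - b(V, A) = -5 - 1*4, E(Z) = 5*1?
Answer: -379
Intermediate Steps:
E(Z) = 5
y(j) = 4*j (y(j) = (4*1)*j = 4*j)
b(V, A) = 11 (b(V, A) = 2 - (-5 - 1*4) = 2 - (-5 - 4) = 2 - 1*(-9) = 2 + 9 = 11)
o(I) = 11
-434 + o(8)*E(17) = -434 + 11*5 = -434 + 55 = -379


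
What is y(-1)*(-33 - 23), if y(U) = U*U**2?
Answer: 56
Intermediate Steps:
y(U) = U**3
y(-1)*(-33 - 23) = (-1)**3*(-33 - 23) = -1*(-56) = 56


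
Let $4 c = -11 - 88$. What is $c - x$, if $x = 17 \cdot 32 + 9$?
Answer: $- \frac{2311}{4} \approx -577.75$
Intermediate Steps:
$x = 553$ ($x = 544 + 9 = 553$)
$c = - \frac{99}{4}$ ($c = \frac{-11 - 88}{4} = \frac{1}{4} \left(-99\right) = - \frac{99}{4} \approx -24.75$)
$c - x = - \frac{99}{4} - 553 = - \frac{2311}{4}$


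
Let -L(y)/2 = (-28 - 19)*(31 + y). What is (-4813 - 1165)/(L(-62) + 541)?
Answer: 854/339 ≈ 2.5192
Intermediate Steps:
L(y) = 2914 + 94*y (L(y) = -2*(-28 - 19)*(31 + y) = -(-94)*(31 + y) = -2*(-1457 - 47*y) = 2914 + 94*y)
(-4813 - 1165)/(L(-62) + 541) = (-4813 - 1165)/((2914 + 94*(-62)) + 541) = -5978/((2914 - 5828) + 541) = -5978/(-2914 + 541) = -5978/(-2373) = -5978*(-1/2373) = 854/339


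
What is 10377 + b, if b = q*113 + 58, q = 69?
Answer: 18232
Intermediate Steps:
b = 7855 (b = 69*113 + 58 = 7797 + 58 = 7855)
10377 + b = 10377 + 7855 = 18232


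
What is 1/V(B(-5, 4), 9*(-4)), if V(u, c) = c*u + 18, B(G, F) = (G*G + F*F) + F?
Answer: -1/1602 ≈ -0.00062422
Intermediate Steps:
B(G, F) = F + F**2 + G**2 (B(G, F) = (G**2 + F**2) + F = (F**2 + G**2) + F = F + F**2 + G**2)
V(u, c) = 18 + c*u
1/V(B(-5, 4), 9*(-4)) = 1/(18 + (9*(-4))*(4 + 4**2 + (-5)**2)) = 1/(18 - 36*(4 + 16 + 25)) = 1/(18 - 36*45) = 1/(18 - 1620) = 1/(-1602) = -1/1602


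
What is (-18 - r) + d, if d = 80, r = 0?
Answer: 62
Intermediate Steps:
(-18 - r) + d = (-18 - 1*0) + 80 = (-18 + 0) + 80 = -18 + 80 = 62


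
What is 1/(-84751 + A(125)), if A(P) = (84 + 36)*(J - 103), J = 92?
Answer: -1/86071 ≈ -1.1618e-5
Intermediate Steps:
A(P) = -1320 (A(P) = (84 + 36)*(92 - 103) = 120*(-11) = -1320)
1/(-84751 + A(125)) = 1/(-84751 - 1320) = 1/(-86071) = -1/86071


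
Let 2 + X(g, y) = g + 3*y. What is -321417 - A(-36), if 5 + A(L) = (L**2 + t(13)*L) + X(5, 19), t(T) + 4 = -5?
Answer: -323092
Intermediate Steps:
t(T) = -9 (t(T) = -4 - 5 = -9)
X(g, y) = -2 + g + 3*y (X(g, y) = -2 + (g + 3*y) = -2 + g + 3*y)
A(L) = 55 + L**2 - 9*L (A(L) = -5 + ((L**2 - 9*L) + (-2 + 5 + 3*19)) = -5 + ((L**2 - 9*L) + (-2 + 5 + 57)) = -5 + ((L**2 - 9*L) + 60) = -5 + (60 + L**2 - 9*L) = 55 + L**2 - 9*L)
-321417 - A(-36) = -321417 - (55 + (-36)**2 - 9*(-36)) = -321417 - (55 + 1296 + 324) = -321417 - 1*1675 = -321417 - 1675 = -323092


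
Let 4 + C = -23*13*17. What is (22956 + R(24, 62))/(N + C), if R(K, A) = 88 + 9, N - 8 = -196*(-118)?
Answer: 23053/18049 ≈ 1.2772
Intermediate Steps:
N = 23136 (N = 8 - 196*(-118) = 8 + 23128 = 23136)
C = -5087 (C = -4 - 23*13*17 = -4 - 299*17 = -4 - 5083 = -5087)
R(K, A) = 97
(22956 + R(24, 62))/(N + C) = (22956 + 97)/(23136 - 5087) = 23053/18049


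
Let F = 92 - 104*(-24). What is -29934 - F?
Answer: -32522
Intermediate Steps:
F = 2588 (F = 92 + 2496 = 2588)
-29934 - F = -29934 - 1*2588 = -29934 - 2588 = -32522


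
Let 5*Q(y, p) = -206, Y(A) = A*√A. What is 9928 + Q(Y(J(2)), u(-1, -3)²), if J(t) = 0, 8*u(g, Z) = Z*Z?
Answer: 49434/5 ≈ 9886.8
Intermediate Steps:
u(g, Z) = Z²/8 (u(g, Z) = (Z*Z)/8 = Z²/8)
Y(A) = A^(3/2)
Q(y, p) = -206/5 (Q(y, p) = (⅕)*(-206) = -206/5)
9928 + Q(Y(J(2)), u(-1, -3)²) = 9928 - 206/5 = 49434/5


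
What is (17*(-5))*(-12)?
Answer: 1020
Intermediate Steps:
(17*(-5))*(-12) = -85*(-12) = 1020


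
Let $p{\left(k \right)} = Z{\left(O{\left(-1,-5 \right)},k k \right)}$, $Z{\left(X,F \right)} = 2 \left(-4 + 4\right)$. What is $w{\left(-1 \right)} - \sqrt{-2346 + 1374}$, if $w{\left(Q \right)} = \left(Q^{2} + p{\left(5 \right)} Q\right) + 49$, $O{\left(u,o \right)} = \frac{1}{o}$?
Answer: $50 - 18 i \sqrt{3} \approx 50.0 - 31.177 i$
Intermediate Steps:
$Z{\left(X,F \right)} = 0$ ($Z{\left(X,F \right)} = 2 \cdot 0 = 0$)
$p{\left(k \right)} = 0$
$w{\left(Q \right)} = 49 + Q^{2}$ ($w{\left(Q \right)} = \left(Q^{2} + 0 Q\right) + 49 = \left(Q^{2} + 0\right) + 49 = Q^{2} + 49 = 49 + Q^{2}$)
$w{\left(-1 \right)} - \sqrt{-2346 + 1374} = \left(49 + \left(-1\right)^{2}\right) - \sqrt{-2346 + 1374} = \left(49 + 1\right) - \sqrt{-972} = 50 - 18 i \sqrt{3}$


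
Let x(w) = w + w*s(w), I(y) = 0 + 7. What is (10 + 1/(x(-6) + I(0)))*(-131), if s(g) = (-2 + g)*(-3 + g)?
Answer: -564479/431 ≈ -1309.7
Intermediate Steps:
I(y) = 7
s(g) = (-3 + g)*(-2 + g)
x(w) = w + w*(6 + w² - 5*w)
(10 + 1/(x(-6) + I(0)))*(-131) = (10 + 1/(-6*(7 + (-6)² - 5*(-6)) + 7))*(-131) = (10 + 1/(-6*(7 + 36 + 30) + 7))*(-131) = (10 + 1/(-6*73 + 7))*(-131) = (10 + 1/(-438 + 7))*(-131) = (10 + 1/(-431))*(-131) = (10 - 1/431)*(-131) = (4309/431)*(-131) = -564479/431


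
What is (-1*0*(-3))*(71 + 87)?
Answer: 0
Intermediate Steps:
(-1*0*(-3))*(71 + 87) = (0*(-3))*158 = 0*158 = 0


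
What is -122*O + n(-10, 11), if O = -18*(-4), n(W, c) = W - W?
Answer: -8784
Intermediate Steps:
n(W, c) = 0
O = 72
-122*O + n(-10, 11) = -122*72 + 0 = -8784 + 0 = -8784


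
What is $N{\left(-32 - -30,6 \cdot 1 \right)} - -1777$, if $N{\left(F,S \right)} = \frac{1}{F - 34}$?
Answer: $\frac{63971}{36} \approx 1777.0$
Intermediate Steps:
$N{\left(F,S \right)} = \frac{1}{-34 + F}$
$N{\left(-32 - -30,6 \cdot 1 \right)} - -1777 = \frac{1}{-34 - 2} - -1777 = \frac{1}{-34 + \left(-32 + 30\right)} + 1777 = \frac{1}{-34 - 2} + 1777 = \frac{1}{-36} + 1777 = - \frac{1}{36} + 1777 = \frac{63971}{36}$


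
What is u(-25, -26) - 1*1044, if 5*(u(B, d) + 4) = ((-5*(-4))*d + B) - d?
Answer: -5759/5 ≈ -1151.8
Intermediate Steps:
u(B, d) = -4 + B/5 + 19*d/5 (u(B, d) = -4 + (((-5*(-4))*d + B) - d)/5 = -4 + ((20*d + B) - d)/5 = -4 + ((B + 20*d) - d)/5 = -4 + (B + 19*d)/5 = -4 + (B/5 + 19*d/5) = -4 + B/5 + 19*d/5)
u(-25, -26) - 1*1044 = (-4 + (1/5)*(-25) + (19/5)*(-26)) - 1*1044 = (-4 - 5 - 494/5) - 1044 = -539/5 - 1044 = -5759/5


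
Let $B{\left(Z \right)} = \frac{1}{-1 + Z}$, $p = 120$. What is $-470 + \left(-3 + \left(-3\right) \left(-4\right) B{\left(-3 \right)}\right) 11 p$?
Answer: $-8390$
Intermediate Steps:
$-470 + \left(-3 + \left(-3\right) \left(-4\right) B{\left(-3 \right)}\right) 11 p = -470 + \left(-3 + \frac{\left(-3\right) \left(-4\right)}{-1 - 3}\right) 11 \cdot 120 = -470 + \left(-3 + \frac{12}{-4}\right) 11 \cdot 120 = -470 + \left(-3 + 12 \left(- \frac{1}{4}\right)\right) 11 \cdot 120 = -470 + \left(-3 - 3\right) 11 \cdot 120 = -470 + \left(-6\right) 11 \cdot 120 = -470 - 7920 = -8390$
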